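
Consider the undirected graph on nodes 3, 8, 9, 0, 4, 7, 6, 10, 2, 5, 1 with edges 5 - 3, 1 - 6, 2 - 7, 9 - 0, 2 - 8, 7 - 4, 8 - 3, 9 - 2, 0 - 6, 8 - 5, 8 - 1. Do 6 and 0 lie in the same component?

Yes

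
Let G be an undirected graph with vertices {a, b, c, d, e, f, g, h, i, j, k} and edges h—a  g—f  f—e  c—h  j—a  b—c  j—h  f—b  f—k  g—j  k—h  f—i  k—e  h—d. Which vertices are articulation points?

f, h

Removing f increases the component count from 1 to 2, so f is a cut vertex.
Removing h increases the component count from 1 to 2, so h is a cut vertex.
By contrast removing d leaves 1 component; it is not a cut vertex. No other vertex is a cut vertex either.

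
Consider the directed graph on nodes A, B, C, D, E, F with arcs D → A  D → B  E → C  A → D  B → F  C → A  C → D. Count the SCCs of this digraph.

{A, D} are all mutually reachable — one SCC of size 2.
{F} is an SCC by itself.
{B} is an SCC by itself.
{C} is an SCC by itself.
{E} is an SCC by itself.
That gives 5 strongly connected components.

5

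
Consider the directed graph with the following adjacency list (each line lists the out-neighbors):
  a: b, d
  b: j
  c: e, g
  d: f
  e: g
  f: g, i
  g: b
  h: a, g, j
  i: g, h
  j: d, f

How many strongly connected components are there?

3

{a, b, d, f, g, h, i, j} are all mutually reachable — one SCC of size 8.
{e} is an SCC by itself.
{c} is an SCC by itself.
That gives 3 strongly connected components.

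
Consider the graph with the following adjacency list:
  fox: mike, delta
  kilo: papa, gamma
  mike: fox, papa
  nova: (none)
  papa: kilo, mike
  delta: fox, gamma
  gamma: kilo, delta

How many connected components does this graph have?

2

nova is isolated — a component by itself.
Starting from fox we can reach fox, kilo, mike, papa, delta, gamma. That is one component of size 6.
Total: 2 components.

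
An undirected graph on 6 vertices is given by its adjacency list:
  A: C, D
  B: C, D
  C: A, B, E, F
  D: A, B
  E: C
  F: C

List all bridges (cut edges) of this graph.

C-E, C-F

The edges on the cycle B-C-A-D-B are not bridges since each lies on that cycle.
But removing C-E disconnects C from E; removing C-F disconnects C from F — these are bridges.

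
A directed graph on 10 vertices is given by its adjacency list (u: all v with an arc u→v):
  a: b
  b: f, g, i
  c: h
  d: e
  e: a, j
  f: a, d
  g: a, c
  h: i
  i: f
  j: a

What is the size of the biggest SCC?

{a, b, c, d, e, f, g, h, i, j} are all mutually reachable — one SCC of size 10.
The largest has 10 vertices.

10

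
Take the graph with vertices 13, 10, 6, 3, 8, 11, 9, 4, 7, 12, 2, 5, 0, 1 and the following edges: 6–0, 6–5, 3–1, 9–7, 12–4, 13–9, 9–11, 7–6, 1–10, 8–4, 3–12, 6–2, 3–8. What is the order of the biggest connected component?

Starting from 1 we can reach 1, 3, 4, 8, 10, 12. That is one component of size 6.
Starting from 0 we can reach 0, 2, 5, 6, 7, 9, 11, 13. That is one component of size 8.
The largest has 8 vertices.

8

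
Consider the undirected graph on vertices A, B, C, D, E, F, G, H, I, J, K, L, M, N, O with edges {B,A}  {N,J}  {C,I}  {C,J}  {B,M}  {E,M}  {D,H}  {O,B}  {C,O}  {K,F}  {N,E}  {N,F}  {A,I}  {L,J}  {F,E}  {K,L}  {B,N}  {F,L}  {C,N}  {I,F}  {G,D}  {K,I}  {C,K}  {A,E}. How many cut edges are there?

2

The edges on the cycle C-O-B-A-I-F-N-C are not bridges since each lies on that cycle.
But removing D-H disconnects D from H; removing G-D disconnects G from D — these are bridges.
That makes 2 bridges.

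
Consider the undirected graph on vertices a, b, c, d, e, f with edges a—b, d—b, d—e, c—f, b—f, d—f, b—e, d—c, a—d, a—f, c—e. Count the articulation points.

Removing a, for instance, still leaves 1 component. No single vertex removal increases the component count — the graph has no articulation points.

0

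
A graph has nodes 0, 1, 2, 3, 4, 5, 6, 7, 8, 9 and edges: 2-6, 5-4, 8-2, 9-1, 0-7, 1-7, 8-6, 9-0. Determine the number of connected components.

3 is isolated — a component by itself.
Starting from 4 we can reach 4, 5. That is one component of size 2.
Starting from 2 we can reach 2, 6, 8. That is one component of size 3.
Starting from 0 we can reach 0, 1, 7, 9. That is one component of size 4.
Total: 4 components.

4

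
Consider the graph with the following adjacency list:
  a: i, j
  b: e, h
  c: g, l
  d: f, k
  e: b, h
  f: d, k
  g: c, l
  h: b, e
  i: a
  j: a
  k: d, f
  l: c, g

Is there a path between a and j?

From a we can reach a, i, j, which includes j.

Yes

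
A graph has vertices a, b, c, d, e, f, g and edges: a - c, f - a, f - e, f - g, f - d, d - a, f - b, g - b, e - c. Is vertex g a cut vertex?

No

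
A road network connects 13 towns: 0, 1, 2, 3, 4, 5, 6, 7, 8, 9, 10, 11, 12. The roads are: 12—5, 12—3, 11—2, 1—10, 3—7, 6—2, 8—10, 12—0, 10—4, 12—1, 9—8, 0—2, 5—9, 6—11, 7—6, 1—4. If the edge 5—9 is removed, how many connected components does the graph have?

5 and 9 are still connected via 5-12-1-10-8-9, so the component count stays at 1.

1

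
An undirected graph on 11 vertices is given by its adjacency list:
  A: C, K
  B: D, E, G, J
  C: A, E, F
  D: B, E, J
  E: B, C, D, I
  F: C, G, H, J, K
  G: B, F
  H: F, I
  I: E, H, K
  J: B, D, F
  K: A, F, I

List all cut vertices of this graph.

Removing H, for instance, still leaves 1 component. No single vertex removal increases the component count — the graph has no articulation points.

none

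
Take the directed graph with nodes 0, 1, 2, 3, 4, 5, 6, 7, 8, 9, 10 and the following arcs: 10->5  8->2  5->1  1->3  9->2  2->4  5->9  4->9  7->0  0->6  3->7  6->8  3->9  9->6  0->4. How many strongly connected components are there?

7

{2, 4, 6, 8, 9} are all mutually reachable — one SCC of size 5.
{7} is an SCC by itself.
{0} is an SCC by itself.
{3} is an SCC by itself.
{5} is an SCC by itself.
(and 2 more singleton SCCs)
That gives 7 strongly connected components.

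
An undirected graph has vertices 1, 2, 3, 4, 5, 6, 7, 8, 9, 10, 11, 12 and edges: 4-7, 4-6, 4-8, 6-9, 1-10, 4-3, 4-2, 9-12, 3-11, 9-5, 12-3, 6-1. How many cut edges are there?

7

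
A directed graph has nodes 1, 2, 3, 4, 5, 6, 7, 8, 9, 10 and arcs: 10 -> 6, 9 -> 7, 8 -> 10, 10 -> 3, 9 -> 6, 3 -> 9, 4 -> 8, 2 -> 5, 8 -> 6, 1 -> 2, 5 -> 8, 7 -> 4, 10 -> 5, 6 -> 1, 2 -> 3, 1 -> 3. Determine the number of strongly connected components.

1

{1, 2, 3, 4, 5, 6, 7, 8, 9, 10} are all mutually reachable — one SCC of size 10.
That gives 1 strongly connected component.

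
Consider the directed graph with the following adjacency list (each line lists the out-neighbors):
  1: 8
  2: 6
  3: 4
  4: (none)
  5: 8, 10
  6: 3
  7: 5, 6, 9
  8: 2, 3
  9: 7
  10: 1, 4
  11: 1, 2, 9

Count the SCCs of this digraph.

10

{7, 9} are all mutually reachable — one SCC of size 2.
{1} is an SCC by itself.
{8} is an SCC by itself.
{11} is an SCC by itself.
{2} is an SCC by itself.
(and 5 more singleton SCCs)
That gives 10 strongly connected components.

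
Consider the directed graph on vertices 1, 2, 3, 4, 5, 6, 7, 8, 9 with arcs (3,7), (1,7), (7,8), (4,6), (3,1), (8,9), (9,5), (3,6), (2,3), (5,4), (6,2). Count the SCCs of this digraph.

{1, 2, 3, 4, 5, 6, 7, 8, 9} are all mutually reachable — one SCC of size 9.
That gives 1 strongly connected component.

1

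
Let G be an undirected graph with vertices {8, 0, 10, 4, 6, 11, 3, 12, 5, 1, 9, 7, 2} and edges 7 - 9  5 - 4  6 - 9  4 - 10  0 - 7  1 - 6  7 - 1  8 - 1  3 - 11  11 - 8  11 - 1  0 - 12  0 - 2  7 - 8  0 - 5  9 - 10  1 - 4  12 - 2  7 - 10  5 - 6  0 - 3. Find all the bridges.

none

The edges on the cycle 0-12-2-0 are not bridges since each lies on that cycle.
Every edge lies on some cycle, so there are no bridges.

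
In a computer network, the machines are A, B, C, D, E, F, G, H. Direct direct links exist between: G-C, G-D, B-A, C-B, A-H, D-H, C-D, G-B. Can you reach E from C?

No

The component containing C is {A, B, C, D, G, H}, and E is not in it.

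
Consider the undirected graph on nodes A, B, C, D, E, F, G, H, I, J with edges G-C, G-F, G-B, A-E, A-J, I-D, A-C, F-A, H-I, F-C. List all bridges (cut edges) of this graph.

A-E, A-J, B-G, D-I, H-I

The edges on the cycle F-A-C-F are not bridges since each lies on that cycle.
But removing E-A disconnects E from A; removing I-D disconnects I from D; removing I-H disconnects I from H; removing J-A disconnects J from A — these are bridges.
In total 5 edges are bridges.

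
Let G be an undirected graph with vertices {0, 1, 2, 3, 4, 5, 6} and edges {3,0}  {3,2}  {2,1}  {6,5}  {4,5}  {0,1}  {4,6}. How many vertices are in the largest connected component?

4

Starting from 4 we can reach 4, 5, 6. That is one component of size 3.
Starting from 0 we can reach 0, 1, 2, 3. That is one component of size 4.
The largest has 4 vertices.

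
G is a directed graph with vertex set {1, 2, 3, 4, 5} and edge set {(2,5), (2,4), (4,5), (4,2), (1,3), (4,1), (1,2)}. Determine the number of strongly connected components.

{1, 2, 4} are all mutually reachable — one SCC of size 3.
{3} is an SCC by itself.
{5} is an SCC by itself.
That gives 3 strongly connected components.

3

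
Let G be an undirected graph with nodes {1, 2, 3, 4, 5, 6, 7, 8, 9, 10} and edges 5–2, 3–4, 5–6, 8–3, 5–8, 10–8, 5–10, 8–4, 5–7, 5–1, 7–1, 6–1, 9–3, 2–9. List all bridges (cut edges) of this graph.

none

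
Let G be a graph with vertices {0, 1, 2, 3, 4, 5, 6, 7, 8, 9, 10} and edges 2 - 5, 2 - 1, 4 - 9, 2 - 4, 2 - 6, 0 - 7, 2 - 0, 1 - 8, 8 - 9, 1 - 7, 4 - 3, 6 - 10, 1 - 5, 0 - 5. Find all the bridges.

10-6, 2-6, 3-4

The edges on the cycle 2-1-5-2 are not bridges since each lies on that cycle.
But removing 10 - 6 disconnects 10 from 6; removing 2 - 6 disconnects 2 from 6; removing 4 - 3 disconnects 4 from 3 — these are bridges.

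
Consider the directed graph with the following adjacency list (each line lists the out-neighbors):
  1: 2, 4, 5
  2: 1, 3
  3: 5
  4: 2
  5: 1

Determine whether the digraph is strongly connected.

Yes

From 1 we can reach every vertex (1, 2, 3, 4, 5), and every vertex can reach 1 (1, 2, 3, 4, 5). So the whole graph is one strongly connected component.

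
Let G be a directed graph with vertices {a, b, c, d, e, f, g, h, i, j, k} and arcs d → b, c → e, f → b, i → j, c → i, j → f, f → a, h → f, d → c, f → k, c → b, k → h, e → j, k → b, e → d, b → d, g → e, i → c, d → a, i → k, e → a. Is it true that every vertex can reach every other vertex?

There is no directed path from j to g, so the graph is not strongly connected.

No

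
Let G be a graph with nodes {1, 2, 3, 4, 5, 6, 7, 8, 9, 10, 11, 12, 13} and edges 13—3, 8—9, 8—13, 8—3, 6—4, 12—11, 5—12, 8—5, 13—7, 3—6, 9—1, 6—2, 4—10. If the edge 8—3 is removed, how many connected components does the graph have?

8 and 3 are still connected via 8-13-3, so the component count stays at 1.

1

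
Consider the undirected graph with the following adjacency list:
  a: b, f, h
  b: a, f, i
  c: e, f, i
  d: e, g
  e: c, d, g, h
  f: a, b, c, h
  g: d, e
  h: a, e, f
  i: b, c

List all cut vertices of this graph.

Removing e increases the component count from 1 to 2, so e is a cut vertex.
By contrast removing i leaves 1 component; it is not a cut vertex. No other vertex is a cut vertex either.

e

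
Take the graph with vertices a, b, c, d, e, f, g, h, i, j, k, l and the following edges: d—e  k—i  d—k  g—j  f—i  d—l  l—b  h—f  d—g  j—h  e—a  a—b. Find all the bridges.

none

The edges on the cycle d-g-j-h-f-i-k-d are not bridges since each lies on that cycle.
Every edge lies on some cycle, so there are no bridges.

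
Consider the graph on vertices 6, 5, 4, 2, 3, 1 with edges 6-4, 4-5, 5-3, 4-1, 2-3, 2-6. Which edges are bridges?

1-4

The edges on the cycle 2-6-4-5-3-2 are not bridges since each lies on that cycle.
But removing 4-1 disconnects 4 from 1 — this is a bridge.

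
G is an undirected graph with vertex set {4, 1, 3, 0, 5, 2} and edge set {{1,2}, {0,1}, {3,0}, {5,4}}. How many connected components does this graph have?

2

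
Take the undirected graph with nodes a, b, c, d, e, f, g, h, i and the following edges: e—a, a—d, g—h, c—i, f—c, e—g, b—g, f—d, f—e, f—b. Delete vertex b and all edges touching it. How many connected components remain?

1

With b gone, the remaining components are: {a, c, d, e, f, g, h, i}.
That is 1 component.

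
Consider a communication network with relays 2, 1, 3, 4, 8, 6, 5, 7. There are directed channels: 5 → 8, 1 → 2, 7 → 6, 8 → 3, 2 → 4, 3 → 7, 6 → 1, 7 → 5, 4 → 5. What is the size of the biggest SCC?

8

{1, 2, 3, 4, 5, 6, 7, 8} are all mutually reachable — one SCC of size 8.
The largest has 8 vertices.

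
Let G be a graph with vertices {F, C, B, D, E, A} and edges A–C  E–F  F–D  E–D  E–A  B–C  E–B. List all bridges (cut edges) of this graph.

none

The edges on the cycle E-F-D-E are not bridges since each lies on that cycle.
Every edge lies on some cycle, so there are no bridges.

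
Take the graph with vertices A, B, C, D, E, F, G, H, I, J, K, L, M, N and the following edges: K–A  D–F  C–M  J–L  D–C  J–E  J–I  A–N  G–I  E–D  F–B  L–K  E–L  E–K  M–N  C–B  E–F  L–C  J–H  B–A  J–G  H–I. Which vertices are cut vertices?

Removing J increases the component count from 1 to 2, so J is a cut vertex.
By contrast removing L leaves 1 component; it is not a cut vertex. No other vertex is a cut vertex either.

J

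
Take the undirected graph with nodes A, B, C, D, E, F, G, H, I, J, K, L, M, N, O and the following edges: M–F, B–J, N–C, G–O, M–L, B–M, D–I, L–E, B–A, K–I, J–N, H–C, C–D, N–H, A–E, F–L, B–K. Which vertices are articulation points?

B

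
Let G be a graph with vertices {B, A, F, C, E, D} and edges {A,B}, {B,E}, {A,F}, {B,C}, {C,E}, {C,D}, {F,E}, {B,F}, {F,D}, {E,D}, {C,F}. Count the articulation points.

Removing A, for instance, still leaves 1 component. No single vertex removal increases the component count — the graph has no articulation points.

0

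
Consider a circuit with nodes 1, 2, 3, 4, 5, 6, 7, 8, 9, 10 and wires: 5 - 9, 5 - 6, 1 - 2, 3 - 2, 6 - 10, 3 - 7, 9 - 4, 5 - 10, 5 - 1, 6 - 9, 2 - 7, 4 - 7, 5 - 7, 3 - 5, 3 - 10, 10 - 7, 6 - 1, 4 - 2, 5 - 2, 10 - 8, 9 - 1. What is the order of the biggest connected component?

Starting from 1 we can reach 1, 2, 3, 4, 5, 6, 7, 8, 9, 10. That is one component of size 10.
The largest has 10 vertices.

10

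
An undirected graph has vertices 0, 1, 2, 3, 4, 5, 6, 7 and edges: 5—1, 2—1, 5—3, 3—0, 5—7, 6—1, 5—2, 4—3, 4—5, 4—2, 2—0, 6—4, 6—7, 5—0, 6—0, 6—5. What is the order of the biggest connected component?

8

Starting from 0 we can reach 0, 1, 2, 3, 4, 5, 6, 7. That is one component of size 8.
The largest has 8 vertices.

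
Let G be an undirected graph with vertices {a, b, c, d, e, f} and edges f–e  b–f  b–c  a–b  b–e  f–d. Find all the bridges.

a-b, b-c, d-f

The edges on the cycle b-f-e-b are not bridges since each lies on that cycle.
But removing c–b disconnects c from b; removing d–f disconnects d from f; removing a–b disconnects a from b — these are bridges.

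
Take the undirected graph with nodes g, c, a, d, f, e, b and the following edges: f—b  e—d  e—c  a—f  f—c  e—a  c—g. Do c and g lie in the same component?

Yes

From c we can reach a, b, c, d, e, f, g, which includes g.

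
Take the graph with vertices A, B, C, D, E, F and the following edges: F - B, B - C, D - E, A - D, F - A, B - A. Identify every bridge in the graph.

The edges on the cycle F-B-A-F are not bridges since each lies on that cycle.
But removing D - E disconnects D from E; removing A - D disconnects A from D; removing B - C disconnects B from C — these are bridges.

A-D, B-C, D-E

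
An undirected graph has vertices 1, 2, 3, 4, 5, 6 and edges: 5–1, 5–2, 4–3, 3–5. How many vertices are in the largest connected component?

5

6 is isolated — a component by itself.
Starting from 1 we can reach 1, 2, 3, 4, 5. That is one component of size 5.
The largest has 5 vertices.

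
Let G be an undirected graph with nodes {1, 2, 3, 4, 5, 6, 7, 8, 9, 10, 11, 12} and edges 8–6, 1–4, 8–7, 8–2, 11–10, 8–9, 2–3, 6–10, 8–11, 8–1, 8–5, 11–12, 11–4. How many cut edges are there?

6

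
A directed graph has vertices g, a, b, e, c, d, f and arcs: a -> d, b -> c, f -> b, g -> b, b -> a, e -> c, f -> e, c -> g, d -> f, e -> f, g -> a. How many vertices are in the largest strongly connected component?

7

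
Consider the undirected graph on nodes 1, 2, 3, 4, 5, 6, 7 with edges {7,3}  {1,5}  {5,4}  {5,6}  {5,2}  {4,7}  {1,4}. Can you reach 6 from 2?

Yes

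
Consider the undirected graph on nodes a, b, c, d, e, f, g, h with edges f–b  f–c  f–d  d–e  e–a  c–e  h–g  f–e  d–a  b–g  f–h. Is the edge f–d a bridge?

No

After removing f–d, the path f-e-d still connects them, so the edge is not a bridge.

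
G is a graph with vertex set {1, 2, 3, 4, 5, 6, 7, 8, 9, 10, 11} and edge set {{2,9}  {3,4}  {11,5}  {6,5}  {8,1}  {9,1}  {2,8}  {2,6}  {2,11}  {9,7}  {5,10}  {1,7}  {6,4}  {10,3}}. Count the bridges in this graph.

The edges on the cycle 2-11-5-10-3-4-6-2 are not bridges since each lies on that cycle.
Every edge lies on some cycle, so there are no bridges.

0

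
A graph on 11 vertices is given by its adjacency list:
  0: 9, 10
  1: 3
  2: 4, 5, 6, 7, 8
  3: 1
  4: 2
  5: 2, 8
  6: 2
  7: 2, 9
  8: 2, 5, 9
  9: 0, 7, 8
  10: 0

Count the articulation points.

Removing 0 increases the component count from 2 to 3, so 0 is a cut vertex.
Removing 2 increases the component count from 2 to 4, so 2 is a cut vertex.
Removing 9 increases the component count from 2 to 3, so 9 is a cut vertex.
By contrast removing 1 leaves 2 components; it is not a cut vertex. No other vertex is a cut vertex either.

3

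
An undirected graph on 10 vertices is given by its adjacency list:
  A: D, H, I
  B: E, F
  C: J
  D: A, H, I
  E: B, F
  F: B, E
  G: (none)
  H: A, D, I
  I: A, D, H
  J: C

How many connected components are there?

4

G is isolated — a component by itself.
Starting from C we can reach C, J. That is one component of size 2.
Starting from B we can reach B, E, F. That is one component of size 3.
Starting from A we can reach A, D, H, I. That is one component of size 4.
Total: 4 components.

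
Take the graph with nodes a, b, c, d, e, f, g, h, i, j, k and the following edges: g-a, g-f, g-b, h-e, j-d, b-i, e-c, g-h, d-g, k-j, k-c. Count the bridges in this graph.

The edges on the cycle k-j-d-g-h-e-c-k are not bridges since each lies on that cycle.
But removing a-g disconnects a from g; removing f-g disconnects f from g; removing g-b disconnects g from b; removing i-b disconnects i from b — these are bridges.
That makes 4 bridges.

4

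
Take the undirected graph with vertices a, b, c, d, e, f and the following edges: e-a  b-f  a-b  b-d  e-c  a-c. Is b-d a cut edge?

Removing b-d leaves no path between b and d: the component count goes from 1 to 2. So it is a bridge.

Yes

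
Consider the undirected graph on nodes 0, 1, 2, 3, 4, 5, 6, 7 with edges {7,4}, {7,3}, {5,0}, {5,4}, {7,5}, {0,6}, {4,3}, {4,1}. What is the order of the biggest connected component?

7

2 is isolated — a component by itself.
Starting from 0 we can reach 0, 1, 3, 4, 5, 6, 7. That is one component of size 7.
The largest has 7 vertices.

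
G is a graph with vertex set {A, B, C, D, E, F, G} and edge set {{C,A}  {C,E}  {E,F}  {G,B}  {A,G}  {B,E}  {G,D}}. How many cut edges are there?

2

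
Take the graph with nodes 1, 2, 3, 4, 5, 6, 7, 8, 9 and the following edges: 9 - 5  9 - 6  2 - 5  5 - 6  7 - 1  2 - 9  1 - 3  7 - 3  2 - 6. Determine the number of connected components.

4

8 is isolated — a component by itself.
4 is isolated — a component by itself.
Starting from 1 we can reach 1, 3, 7. That is one component of size 3.
Starting from 2 we can reach 2, 5, 6, 9. That is one component of size 4.
Total: 4 components.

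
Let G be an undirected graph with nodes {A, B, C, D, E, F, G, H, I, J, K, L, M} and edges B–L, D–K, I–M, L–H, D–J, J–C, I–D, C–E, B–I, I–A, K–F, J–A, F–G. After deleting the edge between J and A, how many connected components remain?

J and A are still connected via J-D-I-A, so the component count stays at 1.

1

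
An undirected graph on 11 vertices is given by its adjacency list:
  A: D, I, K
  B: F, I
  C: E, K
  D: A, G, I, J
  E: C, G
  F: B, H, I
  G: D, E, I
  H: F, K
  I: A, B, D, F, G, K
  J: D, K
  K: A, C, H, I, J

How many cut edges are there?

0

The edges on the cycle K-A-D-J-K are not bridges since each lies on that cycle.
Every edge lies on some cycle, so there are no bridges.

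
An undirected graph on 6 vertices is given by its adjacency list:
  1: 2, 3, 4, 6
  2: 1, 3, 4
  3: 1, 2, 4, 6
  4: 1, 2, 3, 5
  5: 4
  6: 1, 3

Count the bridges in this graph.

1

The edges on the cycle 1-6-3-2-1 are not bridges since each lies on that cycle.
But removing 5-4 disconnects 5 from 4 — this is a bridge.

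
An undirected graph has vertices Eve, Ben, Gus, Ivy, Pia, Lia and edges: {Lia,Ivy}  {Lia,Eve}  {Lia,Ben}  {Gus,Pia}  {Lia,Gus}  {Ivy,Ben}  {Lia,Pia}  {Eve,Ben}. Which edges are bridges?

The edges on the cycle Lia-Gus-Pia-Lia are not bridges since each lies on that cycle.
Every edge lies on some cycle, so there are no bridges.

none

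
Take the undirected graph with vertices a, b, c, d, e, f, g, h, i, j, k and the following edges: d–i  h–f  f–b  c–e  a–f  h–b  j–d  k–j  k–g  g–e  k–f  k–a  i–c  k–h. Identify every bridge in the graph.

The edges on the cycle k-h-b-f-k are not bridges since each lies on that cycle.
Every edge lies on some cycle, so there are no bridges.

none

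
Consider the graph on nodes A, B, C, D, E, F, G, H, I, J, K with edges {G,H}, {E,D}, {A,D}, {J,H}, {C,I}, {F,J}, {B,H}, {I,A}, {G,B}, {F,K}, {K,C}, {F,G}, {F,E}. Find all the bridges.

The edges on the cycle G-B-H-G are not bridges since each lies on that cycle.
Every edge lies on some cycle, so there are no bridges.

none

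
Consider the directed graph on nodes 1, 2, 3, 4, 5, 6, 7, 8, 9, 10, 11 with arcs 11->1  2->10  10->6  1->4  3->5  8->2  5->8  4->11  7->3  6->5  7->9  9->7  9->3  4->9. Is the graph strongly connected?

No

There is no directed path from 6 to 7, so the graph is not strongly connected.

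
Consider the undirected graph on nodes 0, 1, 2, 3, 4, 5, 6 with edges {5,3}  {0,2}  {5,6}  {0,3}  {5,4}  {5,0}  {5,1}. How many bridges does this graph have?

4

The edges on the cycle 5-0-3-5 are not bridges since each lies on that cycle.
But removing 5–1 disconnects 5 from 1; removing 4–5 disconnects 4 from 5; removing 6–5 disconnects 6 from 5; removing 0–2 disconnects 0 from 2 — these are bridges.
That makes 4 bridges.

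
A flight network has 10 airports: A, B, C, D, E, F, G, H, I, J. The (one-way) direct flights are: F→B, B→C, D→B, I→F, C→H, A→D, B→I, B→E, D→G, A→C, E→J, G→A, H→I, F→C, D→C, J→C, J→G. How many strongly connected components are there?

{A, B, C, D, E, F, G, H, I, J} are all mutually reachable — one SCC of size 10.
That gives 1 strongly connected component.

1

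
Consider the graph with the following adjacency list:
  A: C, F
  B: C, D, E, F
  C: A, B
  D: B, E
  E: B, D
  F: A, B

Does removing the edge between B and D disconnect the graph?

After removing B-D, the path B-E-D still connects them, so the edge is not a bridge.

No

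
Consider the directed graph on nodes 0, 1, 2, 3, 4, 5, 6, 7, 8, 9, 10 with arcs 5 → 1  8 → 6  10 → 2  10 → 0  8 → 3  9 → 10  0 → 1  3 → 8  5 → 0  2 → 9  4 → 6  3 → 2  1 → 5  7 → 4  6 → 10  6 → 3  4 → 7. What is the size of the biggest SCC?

3

{0, 1, 5} are all mutually reachable — one SCC of size 3.
{2, 9, 10} are all mutually reachable — one SCC of size 3.
{3, 6, 8} are all mutually reachable — one SCC of size 3.
{4, 7} are all mutually reachable — one SCC of size 2.
The largest has 3 vertices.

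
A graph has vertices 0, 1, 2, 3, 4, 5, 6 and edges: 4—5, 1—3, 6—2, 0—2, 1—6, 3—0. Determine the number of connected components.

Starting from 4 we can reach 4, 5. That is one component of size 2.
Starting from 0 we can reach 0, 1, 2, 3, 6. That is one component of size 5.
Total: 2 components.

2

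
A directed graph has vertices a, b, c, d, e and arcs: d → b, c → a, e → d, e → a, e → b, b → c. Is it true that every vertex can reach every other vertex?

No

There is no directed path from b to e, so the graph is not strongly connected.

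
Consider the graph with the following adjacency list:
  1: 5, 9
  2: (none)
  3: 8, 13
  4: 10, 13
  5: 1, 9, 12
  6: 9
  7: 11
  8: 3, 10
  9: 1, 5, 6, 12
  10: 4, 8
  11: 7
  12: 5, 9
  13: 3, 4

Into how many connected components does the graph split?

2 is isolated — a component by itself.
Starting from 7 we can reach 7, 11. That is one component of size 2.
Starting from 1 we can reach 1, 5, 6, 9, 12. That is one component of size 5.
Starting from 3 we can reach 3, 4, 8, 10, 13. That is one component of size 5.
Total: 4 components.

4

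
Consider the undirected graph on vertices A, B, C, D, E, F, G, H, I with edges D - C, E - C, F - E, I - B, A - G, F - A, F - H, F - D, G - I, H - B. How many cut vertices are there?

Removing F increases the component count from 1 to 2, so F is a cut vertex.
By contrast removing A leaves 1 component; it is not a cut vertex. No other vertex is a cut vertex either.

1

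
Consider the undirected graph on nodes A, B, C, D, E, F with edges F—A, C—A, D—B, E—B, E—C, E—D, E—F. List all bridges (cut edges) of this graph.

none

The edges on the cycle E-D-B-E are not bridges since each lies on that cycle.
Every edge lies on some cycle, so there are no bridges.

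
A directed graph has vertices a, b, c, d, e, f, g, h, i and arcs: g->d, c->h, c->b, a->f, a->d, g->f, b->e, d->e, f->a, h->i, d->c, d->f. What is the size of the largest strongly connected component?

3

{a, d, f} are all mutually reachable — one SCC of size 3.
{c} is an SCC by itself.
{i} is an SCC by itself.
{e} is an SCC by itself.
{h} is an SCC by itself.
(and 2 more singleton SCCs)
The largest has 3 vertices.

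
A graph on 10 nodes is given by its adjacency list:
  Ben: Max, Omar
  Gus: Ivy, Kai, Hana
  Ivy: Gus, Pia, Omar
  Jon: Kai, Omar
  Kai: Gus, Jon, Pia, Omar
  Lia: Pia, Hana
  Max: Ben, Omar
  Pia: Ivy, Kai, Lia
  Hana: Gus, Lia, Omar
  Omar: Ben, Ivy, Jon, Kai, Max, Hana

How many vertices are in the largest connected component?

10

Starting from Ben we can reach Ben, Gus, Ivy, Jon, Kai, Lia, Max, Pia, Hana, Omar. That is one component of size 10.
The largest has 10 vertices.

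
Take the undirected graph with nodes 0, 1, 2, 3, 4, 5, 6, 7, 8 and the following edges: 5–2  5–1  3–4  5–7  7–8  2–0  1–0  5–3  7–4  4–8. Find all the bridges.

none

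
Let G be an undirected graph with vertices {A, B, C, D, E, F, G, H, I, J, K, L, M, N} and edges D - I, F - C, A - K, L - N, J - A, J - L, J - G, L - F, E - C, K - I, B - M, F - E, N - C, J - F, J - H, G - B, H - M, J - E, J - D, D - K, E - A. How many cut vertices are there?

1

Removing J increases the component count from 1 to 2, so J is a cut vertex.
By contrast removing B leaves 1 component; it is not a cut vertex. No other vertex is a cut vertex either.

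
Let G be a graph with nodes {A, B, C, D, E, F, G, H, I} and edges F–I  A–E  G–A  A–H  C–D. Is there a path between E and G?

Yes

From E we can reach A, E, G, H, which includes G.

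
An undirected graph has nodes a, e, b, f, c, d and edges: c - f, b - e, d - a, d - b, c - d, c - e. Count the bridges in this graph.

2

The edges on the cycle c-d-b-e-c are not bridges since each lies on that cycle.
But removing d - a disconnects d from a; removing c - f disconnects c from f — these are bridges.
That makes 2 bridges.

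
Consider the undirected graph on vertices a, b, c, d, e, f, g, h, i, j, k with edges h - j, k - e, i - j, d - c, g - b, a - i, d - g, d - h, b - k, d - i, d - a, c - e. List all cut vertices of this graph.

Removing d increases the component count from 2 to 3, so d is a cut vertex.
By contrast removing c leaves 2 components; it is not a cut vertex. No other vertex is a cut vertex either.

d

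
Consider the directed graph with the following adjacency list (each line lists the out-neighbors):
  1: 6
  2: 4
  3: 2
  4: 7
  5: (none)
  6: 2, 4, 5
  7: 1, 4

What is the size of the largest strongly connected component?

5

{1, 2, 4, 6, 7} are all mutually reachable — one SCC of size 5.
{3} is an SCC by itself.
{5} is an SCC by itself.
The largest has 5 vertices.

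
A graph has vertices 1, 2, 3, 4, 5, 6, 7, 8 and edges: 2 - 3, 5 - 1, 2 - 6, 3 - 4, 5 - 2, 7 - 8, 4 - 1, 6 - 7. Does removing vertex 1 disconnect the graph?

Deleting 1 leaves 1 component (was 1) (its neighbors 4, 5 remain connected to each other), so 1 is not a cut vertex.

No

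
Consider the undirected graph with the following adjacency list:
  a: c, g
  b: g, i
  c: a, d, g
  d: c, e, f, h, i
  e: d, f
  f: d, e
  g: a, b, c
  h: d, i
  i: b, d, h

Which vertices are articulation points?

Removing d increases the component count from 1 to 2, so d is a cut vertex.
By contrast removing f leaves 1 component; it is not a cut vertex. No other vertex is a cut vertex either.

d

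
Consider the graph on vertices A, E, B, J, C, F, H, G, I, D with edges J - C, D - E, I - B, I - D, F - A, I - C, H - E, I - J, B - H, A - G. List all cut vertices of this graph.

Removing A increases the component count from 2 to 3, so A is a cut vertex.
Removing I increases the component count from 2 to 3, so I is a cut vertex.
By contrast removing J leaves 2 components; it is not a cut vertex. No other vertex is a cut vertex either.

A, I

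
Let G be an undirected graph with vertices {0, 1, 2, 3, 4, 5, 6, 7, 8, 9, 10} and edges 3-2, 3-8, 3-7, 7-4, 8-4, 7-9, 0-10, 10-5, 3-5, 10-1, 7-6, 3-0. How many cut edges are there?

4

The edges on the cycle 3-7-4-8-3 are not bridges since each lies on that cycle.
But removing 7-9 disconnects 7 from 9; removing 7-6 disconnects 7 from 6; removing 1-10 disconnects 1 from 10; removing 3-2 disconnects 3 from 2 — these are bridges.
That makes 4 bridges.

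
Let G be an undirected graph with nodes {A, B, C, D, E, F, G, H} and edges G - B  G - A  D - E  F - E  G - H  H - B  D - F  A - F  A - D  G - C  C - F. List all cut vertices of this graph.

G

Removing G increases the component count from 1 to 2, so G is a cut vertex.
By contrast removing H leaves 1 component; it is not a cut vertex. No other vertex is a cut vertex either.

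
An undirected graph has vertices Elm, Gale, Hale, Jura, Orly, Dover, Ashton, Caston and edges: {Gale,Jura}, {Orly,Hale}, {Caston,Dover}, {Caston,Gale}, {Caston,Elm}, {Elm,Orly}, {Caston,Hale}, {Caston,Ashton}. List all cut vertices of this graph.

Removing Gale increases the component count from 1 to 2, so Gale is a cut vertex.
Removing Caston increases the component count from 1 to 4, so Caston is a cut vertex.
By contrast removing Hale leaves 1 component; it is not a cut vertex. No other vertex is a cut vertex either.

Gale, Caston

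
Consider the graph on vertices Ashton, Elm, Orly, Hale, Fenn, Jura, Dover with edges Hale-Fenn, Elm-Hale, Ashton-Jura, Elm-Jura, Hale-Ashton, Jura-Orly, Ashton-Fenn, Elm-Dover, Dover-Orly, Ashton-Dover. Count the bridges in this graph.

The edges on the cycle Ashton-Jura-Orly-Dover-Ashton are not bridges since each lies on that cycle.
Every edge lies on some cycle, so there are no bridges.

0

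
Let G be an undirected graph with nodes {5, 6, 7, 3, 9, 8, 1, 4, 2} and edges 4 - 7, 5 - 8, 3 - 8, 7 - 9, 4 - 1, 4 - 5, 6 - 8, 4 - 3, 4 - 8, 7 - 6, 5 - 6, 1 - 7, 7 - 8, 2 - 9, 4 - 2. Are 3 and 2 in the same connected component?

Yes

From 3 we can reach 1, 2, 3, 4, 5, 6, 7, 8, 9, which includes 2.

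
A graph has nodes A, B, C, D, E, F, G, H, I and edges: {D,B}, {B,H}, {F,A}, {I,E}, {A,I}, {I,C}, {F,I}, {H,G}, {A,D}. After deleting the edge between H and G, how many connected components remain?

2

Before removal there is 1 component.
H–G is a bridge — removing it separates H's side from G's side.
After removal: 2 components.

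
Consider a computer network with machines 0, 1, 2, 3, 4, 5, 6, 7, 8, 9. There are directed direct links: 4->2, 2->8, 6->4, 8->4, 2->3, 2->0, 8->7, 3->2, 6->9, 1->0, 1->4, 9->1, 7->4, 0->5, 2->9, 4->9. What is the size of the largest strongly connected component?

7

{1, 2, 3, 4, 7, 8, 9} are all mutually reachable — one SCC of size 7.
{5} is an SCC by itself.
{6} is an SCC by itself.
{0} is an SCC by itself.
The largest has 7 vertices.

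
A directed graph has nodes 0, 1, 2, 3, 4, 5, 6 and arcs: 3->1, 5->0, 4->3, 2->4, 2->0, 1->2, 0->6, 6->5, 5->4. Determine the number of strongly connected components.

1

{0, 1, 2, 3, 4, 5, 6} are all mutually reachable — one SCC of size 7.
That gives 1 strongly connected component.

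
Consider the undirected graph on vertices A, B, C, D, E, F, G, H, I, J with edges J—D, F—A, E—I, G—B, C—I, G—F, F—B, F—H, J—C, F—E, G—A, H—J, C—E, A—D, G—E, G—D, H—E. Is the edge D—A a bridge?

No

After removing D—A, the path D-G-A still connects them, so the edge is not a bridge.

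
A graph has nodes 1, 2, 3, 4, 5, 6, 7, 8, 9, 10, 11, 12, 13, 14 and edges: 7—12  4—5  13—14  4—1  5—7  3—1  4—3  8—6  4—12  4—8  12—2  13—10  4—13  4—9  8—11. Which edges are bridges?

The edges on the cycle 4-3-1-4 are not bridges since each lies on that cycle.
But removing 8—6 disconnects 8 from 6; removing 13—4 disconnects 13 from 4; removing 8—11 disconnects 8 from 11; removing 2—12 disconnects 2 from 12 — these are bridges.
In total 8 edges are bridges.

10-13, 11-8, 12-2, 13-14, 13-4, 4-8, 4-9, 6-8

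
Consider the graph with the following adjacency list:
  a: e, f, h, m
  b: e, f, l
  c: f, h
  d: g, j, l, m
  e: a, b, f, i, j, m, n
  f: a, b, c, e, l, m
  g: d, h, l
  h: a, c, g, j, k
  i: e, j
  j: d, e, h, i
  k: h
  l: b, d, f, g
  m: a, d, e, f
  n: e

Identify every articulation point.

Removing e increases the component count from 1 to 2, so e is a cut vertex.
Removing h increases the component count from 1 to 2, so h is a cut vertex.
By contrast removing c leaves 1 component; it is not a cut vertex. No other vertex is a cut vertex either.

e, h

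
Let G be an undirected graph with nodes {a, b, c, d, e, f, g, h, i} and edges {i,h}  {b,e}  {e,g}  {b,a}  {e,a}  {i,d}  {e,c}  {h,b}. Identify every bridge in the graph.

b-h, c-e, d-i, e-g, h-i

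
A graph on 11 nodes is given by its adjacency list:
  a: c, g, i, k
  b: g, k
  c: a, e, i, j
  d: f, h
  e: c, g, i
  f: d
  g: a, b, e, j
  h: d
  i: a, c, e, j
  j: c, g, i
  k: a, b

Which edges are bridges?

The edges on the cycle c-i-j-c are not bridges since each lies on that cycle.
But removing h-d disconnects h from d; removing d-f disconnects d from f — these are bridges.

d-f, d-h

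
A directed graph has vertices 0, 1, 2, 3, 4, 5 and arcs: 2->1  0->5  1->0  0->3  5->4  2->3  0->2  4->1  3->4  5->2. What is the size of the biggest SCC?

6

{0, 1, 2, 3, 4, 5} are all mutually reachable — one SCC of size 6.
The largest has 6 vertices.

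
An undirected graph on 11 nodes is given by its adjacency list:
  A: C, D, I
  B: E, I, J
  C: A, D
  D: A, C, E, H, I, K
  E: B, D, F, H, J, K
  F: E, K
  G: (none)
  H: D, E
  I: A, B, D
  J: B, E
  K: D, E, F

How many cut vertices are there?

Removing B, for instance, still leaves 2 components. No single vertex removal increases the component count — the graph has no articulation points.

0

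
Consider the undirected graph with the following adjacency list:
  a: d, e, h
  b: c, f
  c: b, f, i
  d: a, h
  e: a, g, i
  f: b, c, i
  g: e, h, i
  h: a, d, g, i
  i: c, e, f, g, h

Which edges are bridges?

none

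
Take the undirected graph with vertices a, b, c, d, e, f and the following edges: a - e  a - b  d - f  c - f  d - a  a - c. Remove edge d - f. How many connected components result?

1

d and f are still connected via d-a-c-f, so the component count stays at 1.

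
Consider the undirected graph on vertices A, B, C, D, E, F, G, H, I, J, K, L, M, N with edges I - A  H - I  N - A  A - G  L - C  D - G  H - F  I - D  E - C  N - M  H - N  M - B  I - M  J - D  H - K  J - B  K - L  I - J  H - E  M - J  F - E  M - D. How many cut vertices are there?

Removing H increases the component count from 1 to 2, so H is a cut vertex.
By contrast removing J leaves 1 component; it is not a cut vertex. No other vertex is a cut vertex either.

1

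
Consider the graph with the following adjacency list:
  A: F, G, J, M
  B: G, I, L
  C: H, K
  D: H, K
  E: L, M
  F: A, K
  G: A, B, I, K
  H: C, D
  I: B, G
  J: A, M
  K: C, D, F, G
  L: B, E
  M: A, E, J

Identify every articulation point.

Removing K increases the component count from 1 to 2, so K is a cut vertex.
By contrast removing I leaves 1 component; it is not a cut vertex. No other vertex is a cut vertex either.

K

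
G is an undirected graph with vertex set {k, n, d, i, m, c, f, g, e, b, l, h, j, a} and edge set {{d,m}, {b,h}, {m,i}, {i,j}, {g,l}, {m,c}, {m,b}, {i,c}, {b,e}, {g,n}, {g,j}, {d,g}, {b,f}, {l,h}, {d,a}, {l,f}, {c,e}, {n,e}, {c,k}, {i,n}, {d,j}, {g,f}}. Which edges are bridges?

a-d, c-k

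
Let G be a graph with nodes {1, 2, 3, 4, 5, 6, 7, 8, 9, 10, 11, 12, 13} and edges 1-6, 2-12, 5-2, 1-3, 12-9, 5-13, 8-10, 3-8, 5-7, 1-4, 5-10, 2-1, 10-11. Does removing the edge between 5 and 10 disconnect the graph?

No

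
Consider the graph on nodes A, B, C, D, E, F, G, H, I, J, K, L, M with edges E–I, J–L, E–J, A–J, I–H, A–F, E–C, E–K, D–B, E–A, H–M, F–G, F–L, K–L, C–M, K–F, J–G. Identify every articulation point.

E

Removing E increases the component count from 2 to 3, so E is a cut vertex.
By contrast removing J leaves 2 components; it is not a cut vertex. No other vertex is a cut vertex either.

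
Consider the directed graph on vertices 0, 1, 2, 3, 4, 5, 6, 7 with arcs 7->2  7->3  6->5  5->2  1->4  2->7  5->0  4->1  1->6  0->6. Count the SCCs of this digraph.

4

{0, 5, 6} are all mutually reachable — one SCC of size 3.
{2, 7} are all mutually reachable — one SCC of size 2.
{1, 4} are all mutually reachable — one SCC of size 2.
{3} is an SCC by itself.
That gives 4 strongly connected components.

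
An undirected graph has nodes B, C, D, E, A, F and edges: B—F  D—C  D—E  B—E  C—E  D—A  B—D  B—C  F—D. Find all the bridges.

A-D

The edges on the cycle B-F-D-C-E-B are not bridges since each lies on that cycle.
But removing D—A disconnects D from A — this is a bridge.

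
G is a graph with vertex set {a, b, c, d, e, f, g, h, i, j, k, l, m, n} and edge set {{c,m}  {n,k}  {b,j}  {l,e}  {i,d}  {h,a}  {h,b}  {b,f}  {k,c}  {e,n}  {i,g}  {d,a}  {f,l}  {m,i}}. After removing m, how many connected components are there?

1

With m gone, the remaining components are: {a, b, c, d, e, f, g, h, i, j, k, l, n}.
That is 1 component.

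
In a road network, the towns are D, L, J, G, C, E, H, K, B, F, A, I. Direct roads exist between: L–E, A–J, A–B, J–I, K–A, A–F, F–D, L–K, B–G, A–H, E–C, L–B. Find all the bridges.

A-F, A-H, A-J, B-G, C-E, D-F, E-L, I-J

The edges on the cycle L-K-A-B-L are not bridges since each lies on that cycle.
But removing H–A disconnects H from A; removing B–G disconnects B from G; removing A–J disconnects A from J; removing A–F disconnects A from F — these are bridges.
In total 8 edges are bridges.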